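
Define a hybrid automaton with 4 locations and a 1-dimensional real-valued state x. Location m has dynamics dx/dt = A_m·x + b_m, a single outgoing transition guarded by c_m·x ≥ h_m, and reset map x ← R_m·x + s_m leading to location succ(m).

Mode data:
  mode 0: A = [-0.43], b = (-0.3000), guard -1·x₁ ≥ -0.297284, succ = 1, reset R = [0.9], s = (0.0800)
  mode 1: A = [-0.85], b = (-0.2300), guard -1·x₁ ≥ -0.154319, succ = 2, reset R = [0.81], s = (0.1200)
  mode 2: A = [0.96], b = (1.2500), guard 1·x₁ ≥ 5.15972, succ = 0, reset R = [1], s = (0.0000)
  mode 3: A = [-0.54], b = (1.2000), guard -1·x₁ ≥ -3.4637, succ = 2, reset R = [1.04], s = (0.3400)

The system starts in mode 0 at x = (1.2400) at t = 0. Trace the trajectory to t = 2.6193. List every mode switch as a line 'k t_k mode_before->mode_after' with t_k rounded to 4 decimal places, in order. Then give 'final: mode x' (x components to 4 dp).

Mode 0: guard c·x = -0.2973 hit at Δt = 1.5501 (t = 1.5501), x⁻ = (0.2973) → reset → x⁺ = (0.3476), jump to mode 1
Mode 1: guard c·x = -0.1543 hit at Δt = 0.4410 (t = 1.9911), x⁻ = (0.1543) → reset → x⁺ = (0.2450), jump to mode 2
Mode 2: flow for 0.6282 to horizon, guard not reached → x = (1.5256)

1 1.5501 0->1
2 1.9911 1->2
final: 2 1.5256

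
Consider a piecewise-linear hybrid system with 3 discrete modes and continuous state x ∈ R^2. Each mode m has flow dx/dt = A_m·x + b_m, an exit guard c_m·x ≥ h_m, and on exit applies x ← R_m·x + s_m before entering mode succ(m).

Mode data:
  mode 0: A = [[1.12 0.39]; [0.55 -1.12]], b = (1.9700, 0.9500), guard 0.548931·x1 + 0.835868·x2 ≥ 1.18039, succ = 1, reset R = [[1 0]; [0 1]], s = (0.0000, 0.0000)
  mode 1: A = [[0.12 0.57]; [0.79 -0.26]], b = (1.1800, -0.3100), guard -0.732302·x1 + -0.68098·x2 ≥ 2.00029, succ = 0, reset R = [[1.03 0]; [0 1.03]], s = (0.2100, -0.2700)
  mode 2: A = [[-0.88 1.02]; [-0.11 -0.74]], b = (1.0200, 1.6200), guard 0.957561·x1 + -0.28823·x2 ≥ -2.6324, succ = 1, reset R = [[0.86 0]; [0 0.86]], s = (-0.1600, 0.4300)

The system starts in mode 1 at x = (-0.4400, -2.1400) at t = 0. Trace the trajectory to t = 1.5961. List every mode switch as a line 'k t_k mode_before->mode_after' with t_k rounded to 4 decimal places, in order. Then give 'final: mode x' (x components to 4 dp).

1 1.1232 1->0
final: 0 0.0659 -1.2404

Mode 1: guard c·x = 2.0003 hit at Δt = 1.1232 (t = 1.1232), x⁻ = (-0.5978, -2.2946) → reset → x⁺ = (-0.4057, -2.6334), jump to mode 0
Mode 0: flow for 0.4729 to horizon, guard not reached → x = (0.0659, -1.2404)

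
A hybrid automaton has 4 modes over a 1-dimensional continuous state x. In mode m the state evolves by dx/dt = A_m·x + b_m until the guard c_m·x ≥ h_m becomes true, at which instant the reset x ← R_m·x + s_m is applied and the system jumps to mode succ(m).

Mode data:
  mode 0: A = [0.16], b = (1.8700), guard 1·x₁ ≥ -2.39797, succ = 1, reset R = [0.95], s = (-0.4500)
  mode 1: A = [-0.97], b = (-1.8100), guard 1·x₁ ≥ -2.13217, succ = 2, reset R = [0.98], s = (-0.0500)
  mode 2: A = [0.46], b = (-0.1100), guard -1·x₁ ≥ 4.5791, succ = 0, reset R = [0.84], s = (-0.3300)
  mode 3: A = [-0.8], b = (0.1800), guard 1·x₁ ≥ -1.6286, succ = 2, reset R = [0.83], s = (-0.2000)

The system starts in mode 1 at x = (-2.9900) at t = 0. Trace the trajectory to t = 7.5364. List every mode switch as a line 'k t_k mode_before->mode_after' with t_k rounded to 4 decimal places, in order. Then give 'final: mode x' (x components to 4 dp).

1 1.4850 1->2
2 3.0195 2->0
3 4.3477 0->1
4 5.5592 1->2
5 7.0937 2->0
final: 0 -3.6251

Mode 1: guard c·x = -2.1322 hit at Δt = 1.4850 (t = 1.4850), x⁻ = (-2.1322) → reset → x⁺ = (-2.1395), jump to mode 2
Mode 2: guard c·x = 4.5791 hit at Δt = 1.5345 (t = 3.0195), x⁻ = (-4.5791) → reset → x⁺ = (-4.1764), jump to mode 0
Mode 0: guard c·x = -2.3980 hit at Δt = 1.3282 (t = 4.3477), x⁻ = (-2.3980) → reset → x⁺ = (-2.7281), jump to mode 1
Mode 1: guard c·x = -2.1322 hit at Δt = 1.2115 (t = 5.5592), x⁻ = (-2.1322) → reset → x⁺ = (-2.1395), jump to mode 2
Mode 2: guard c·x = 4.5791 hit at Δt = 1.5345 (t = 7.0937), x⁻ = (-4.5791) → reset → x⁺ = (-4.1764), jump to mode 0
Mode 0: flow for 0.4427 to horizon, guard not reached → x = (-3.6251)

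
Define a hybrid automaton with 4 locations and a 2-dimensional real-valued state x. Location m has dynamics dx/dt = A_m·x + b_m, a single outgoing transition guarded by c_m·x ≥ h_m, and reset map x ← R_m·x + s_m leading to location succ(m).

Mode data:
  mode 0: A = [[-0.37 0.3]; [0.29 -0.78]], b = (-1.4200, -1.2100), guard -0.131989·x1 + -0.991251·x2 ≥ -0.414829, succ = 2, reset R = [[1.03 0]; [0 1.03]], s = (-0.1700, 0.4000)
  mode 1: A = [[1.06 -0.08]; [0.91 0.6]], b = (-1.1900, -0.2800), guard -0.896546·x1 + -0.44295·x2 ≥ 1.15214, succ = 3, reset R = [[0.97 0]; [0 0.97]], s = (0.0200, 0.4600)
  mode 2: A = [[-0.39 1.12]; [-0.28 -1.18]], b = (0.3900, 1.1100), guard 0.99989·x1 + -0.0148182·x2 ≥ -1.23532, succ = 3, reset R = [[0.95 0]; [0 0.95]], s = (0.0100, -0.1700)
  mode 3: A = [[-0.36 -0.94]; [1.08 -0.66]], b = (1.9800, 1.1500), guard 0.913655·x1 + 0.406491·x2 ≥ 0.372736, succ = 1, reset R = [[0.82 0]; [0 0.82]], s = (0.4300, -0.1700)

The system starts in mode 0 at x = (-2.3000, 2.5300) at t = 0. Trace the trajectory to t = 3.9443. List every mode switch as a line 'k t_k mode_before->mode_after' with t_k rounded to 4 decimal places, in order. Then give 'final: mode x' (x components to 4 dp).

1 0.5802 0->2
2 1.1319 2->3
3 1.9779 3->1
4 3.1530 1->3
final: 3 -0.1688 0.7442

Mode 0: guard c·x = -0.4148 hit at Δt = 0.5802 (t = 0.5802), x⁻ = (-2.3570, 0.7323) → reset → x⁺ = (-2.5978, 1.1543), jump to mode 2
Mode 2: guard c·x = -1.2353 hit at Δt = 0.5517 (t = 1.1319), x⁻ = (-1.2168, 1.2580) → reset → x⁺ = (-1.1460, 1.0251), jump to mode 3
Mode 3: guard c·x = 0.3727 hit at Δt = 0.8460 (t = 1.9779), x⁻ = (-0.0266, 0.9767) → reset → x⁺ = (0.4082, 0.6309), jump to mode 1
Mode 1: guard c·x = 1.1521 hit at Δt = 1.1751 (t = 3.1530), x⁻ = (-1.4926, 0.4201) → reset → x⁺ = (-1.4279, 0.8675), jump to mode 3
Mode 3: flow for 0.7913 to horizon, guard not reached → x = (-0.1688, 0.7442)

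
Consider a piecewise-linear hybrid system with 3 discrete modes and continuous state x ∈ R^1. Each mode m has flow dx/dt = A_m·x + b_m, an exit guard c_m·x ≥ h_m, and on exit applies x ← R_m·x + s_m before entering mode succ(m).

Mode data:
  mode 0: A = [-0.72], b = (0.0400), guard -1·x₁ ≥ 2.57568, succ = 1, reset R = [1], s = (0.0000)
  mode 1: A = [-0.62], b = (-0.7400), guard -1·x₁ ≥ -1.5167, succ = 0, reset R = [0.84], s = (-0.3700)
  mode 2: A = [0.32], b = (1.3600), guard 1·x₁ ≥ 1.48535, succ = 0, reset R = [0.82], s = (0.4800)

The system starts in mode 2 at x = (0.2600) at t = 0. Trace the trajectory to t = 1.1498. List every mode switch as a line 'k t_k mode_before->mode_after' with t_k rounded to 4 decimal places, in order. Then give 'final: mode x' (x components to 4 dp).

Mode 2: guard c·x = 1.4853 hit at Δt = 0.7511 (t = 0.7511), x⁻ = (1.4854) → reset → x⁺ = (1.6980), jump to mode 0
Mode 0: flow for 0.3987 to horizon, guard not reached → x = (1.2881)

1 0.7511 2->0
final: 0 1.2881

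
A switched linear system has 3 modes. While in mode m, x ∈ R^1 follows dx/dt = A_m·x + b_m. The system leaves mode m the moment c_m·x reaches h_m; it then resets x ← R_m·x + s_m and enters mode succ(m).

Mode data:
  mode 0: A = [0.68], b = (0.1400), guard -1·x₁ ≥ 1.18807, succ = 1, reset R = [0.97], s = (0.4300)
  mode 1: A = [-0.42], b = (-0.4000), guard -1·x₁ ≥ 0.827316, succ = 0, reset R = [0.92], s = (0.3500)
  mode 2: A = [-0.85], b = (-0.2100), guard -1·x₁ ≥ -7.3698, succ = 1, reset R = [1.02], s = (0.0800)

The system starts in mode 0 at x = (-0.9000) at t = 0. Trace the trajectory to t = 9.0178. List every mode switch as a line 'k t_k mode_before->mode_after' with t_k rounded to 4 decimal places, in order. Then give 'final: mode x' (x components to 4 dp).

Mode 0: guard c·x = 1.1881 hit at Δt = 0.5105 (t = 0.5105), x⁻ = (-1.1881) → reset → x⁺ = (-0.7224), jump to mode 1
Mode 1: guard c·x = 0.8273 hit at Δt = 1.4501 (t = 1.9606), x⁻ = (-0.8273) → reset → x⁺ = (-0.4111), jump to mode 0
Mode 0: guard c·x = 1.1881 hit at Δt = 2.3023 (t = 4.2629), x⁻ = (-1.1881) → reset → x⁺ = (-0.7224), jump to mode 1
Mode 1: guard c·x = 0.8273 hit at Δt = 1.4501 (t = 5.7130), x⁻ = (-0.8273) → reset → x⁺ = (-0.4111), jump to mode 0
Mode 0: guard c·x = 1.1881 hit at Δt = 2.3023 (t = 8.0153), x⁻ = (-1.1881) → reset → x⁺ = (-0.7224), jump to mode 1
Mode 1: flow for 1.0025 to horizon, guard not reached → x = (-0.8014)

1 0.5105 0->1
2 1.9606 1->0
3 4.2629 0->1
4 5.7130 1->0
5 8.0153 0->1
final: 1 -0.8014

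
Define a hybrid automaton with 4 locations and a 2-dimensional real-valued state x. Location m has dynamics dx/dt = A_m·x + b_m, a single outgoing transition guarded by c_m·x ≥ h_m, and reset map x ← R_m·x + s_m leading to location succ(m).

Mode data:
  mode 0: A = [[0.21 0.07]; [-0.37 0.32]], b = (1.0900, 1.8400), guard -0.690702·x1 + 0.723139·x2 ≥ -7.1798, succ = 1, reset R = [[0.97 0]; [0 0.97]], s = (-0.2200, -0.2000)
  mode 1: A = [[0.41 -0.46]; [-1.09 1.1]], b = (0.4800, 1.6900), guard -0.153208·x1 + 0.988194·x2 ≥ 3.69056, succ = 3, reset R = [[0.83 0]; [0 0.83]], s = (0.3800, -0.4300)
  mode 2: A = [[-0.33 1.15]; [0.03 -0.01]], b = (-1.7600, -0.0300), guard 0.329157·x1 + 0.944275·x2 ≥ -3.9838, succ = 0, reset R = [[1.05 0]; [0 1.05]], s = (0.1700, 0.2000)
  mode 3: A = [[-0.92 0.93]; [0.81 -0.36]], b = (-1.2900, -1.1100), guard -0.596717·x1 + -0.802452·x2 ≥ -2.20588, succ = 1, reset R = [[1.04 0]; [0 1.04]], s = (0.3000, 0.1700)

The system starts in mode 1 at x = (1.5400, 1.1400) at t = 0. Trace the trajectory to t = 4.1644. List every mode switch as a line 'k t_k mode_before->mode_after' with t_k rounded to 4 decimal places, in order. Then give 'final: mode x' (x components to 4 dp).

Mode 1: guard c·x = 3.6906 hit at Δt = 1.2525 (t = 1.2525), x⁻ = (1.7285, 4.0026) → reset → x⁺ = (1.8146, 2.8922), jump to mode 3
Mode 3: guard c·x = -2.2059 hit at Δt = 1.3828 (t = 2.6353), x⁻ = (1.1719, 1.8775) → reset → x⁺ = (1.5188, 2.1226), jump to mode 1
Mode 1: guard c·x = 3.6906 hit at Δt = 0.5533 (t = 3.1886), x⁻ = (1.3744, 3.9477) → reset → x⁺ = (1.5208, 2.8466), jump to mode 3
Mode 3: flow for 0.9758 to horizon, guard not reached → x = (1.2078, 2.0185)

1 1.2525 1->3
2 2.6353 3->1
3 3.1886 1->3
final: 3 1.2078 2.0185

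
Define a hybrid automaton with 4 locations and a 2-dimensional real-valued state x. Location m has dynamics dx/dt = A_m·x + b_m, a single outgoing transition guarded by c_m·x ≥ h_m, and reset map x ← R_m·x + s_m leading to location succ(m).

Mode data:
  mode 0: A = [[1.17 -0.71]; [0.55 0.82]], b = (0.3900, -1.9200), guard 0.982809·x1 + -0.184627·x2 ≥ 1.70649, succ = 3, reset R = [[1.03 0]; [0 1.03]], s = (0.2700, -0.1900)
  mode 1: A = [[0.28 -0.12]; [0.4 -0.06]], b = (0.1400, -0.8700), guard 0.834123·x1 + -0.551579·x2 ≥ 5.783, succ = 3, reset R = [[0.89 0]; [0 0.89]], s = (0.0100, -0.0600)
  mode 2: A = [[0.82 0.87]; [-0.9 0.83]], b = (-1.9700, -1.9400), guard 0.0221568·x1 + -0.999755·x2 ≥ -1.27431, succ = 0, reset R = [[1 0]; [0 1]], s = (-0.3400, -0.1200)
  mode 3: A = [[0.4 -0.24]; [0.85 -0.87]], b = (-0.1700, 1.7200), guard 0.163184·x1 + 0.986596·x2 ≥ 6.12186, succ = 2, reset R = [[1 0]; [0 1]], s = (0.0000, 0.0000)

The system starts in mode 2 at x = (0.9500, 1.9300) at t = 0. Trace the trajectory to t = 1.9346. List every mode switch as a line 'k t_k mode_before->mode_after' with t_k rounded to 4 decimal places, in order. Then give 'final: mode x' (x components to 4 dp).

1 0.4192 2->0
2 1.4274 0->3
final: 3 2.4177 1.7970

Mode 2: guard c·x = -1.2743 hit at Δt = 0.4192 (t = 0.4192), x⁻ = (1.0743, 1.2984) → reset → x⁺ = (0.7343, 1.1784), jump to mode 0
Mode 0: guard c·x = 1.7065 hit at Δt = 1.0082 (t = 1.4274), x⁻ = (1.8516, 0.6137) → reset → x⁺ = (2.1772, 0.4421), jump to mode 3
Mode 3: flow for 0.5072 to horizon, guard not reached → x = (2.4177, 1.7970)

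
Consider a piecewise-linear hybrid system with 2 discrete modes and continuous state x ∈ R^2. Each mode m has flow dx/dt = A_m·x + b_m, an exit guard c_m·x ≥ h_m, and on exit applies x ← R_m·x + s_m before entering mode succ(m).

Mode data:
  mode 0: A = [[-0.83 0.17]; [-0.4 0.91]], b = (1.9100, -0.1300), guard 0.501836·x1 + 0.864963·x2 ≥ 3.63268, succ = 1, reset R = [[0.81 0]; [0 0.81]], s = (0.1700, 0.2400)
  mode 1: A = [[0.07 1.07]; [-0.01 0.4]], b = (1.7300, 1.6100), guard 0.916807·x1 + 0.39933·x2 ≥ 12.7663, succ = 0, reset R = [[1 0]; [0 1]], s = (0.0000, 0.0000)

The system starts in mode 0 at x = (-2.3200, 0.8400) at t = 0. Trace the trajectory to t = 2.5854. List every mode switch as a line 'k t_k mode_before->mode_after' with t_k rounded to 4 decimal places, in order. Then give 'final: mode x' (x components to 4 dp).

1 1.4431 0->1
final: 1 9.5708 7.0993

Mode 0: guard c·x = 3.6327 hit at Δt = 1.4431 (t = 1.4431), x⁻ = (1.2352, 3.4832) → reset → x⁺ = (1.1705, 3.0614), jump to mode 1
Mode 1: flow for 1.1423 to horizon, guard not reached → x = (9.5708, 7.0993)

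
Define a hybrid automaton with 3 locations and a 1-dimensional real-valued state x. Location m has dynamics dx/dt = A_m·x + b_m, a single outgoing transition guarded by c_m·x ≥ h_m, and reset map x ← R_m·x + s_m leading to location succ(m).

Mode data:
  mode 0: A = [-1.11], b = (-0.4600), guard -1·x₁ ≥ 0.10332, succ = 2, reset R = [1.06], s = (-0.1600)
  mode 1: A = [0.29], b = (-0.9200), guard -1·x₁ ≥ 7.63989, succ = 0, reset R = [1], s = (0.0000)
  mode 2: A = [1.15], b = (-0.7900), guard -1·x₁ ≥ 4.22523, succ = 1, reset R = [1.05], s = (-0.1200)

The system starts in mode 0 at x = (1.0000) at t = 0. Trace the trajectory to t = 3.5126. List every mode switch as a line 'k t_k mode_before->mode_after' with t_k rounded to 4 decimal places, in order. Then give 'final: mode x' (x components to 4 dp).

Mode 0: guard c·x = 0.1033 hit at Δt = 1.3643 (t = 1.3643), x⁻ = (-0.1033) → reset → x⁺ = (-0.2695), jump to mode 2
Mode 2: guard c·x = 4.2252 hit at Δt = 1.4228 (t = 2.7871), x⁻ = (-4.2252) → reset → x⁺ = (-4.5565), jump to mode 1
Mode 1: flow for 0.7255 to horizon, guard not reached → x = (-6.3663)

1 1.3643 0->2
2 2.7871 2->1
final: 1 -6.3663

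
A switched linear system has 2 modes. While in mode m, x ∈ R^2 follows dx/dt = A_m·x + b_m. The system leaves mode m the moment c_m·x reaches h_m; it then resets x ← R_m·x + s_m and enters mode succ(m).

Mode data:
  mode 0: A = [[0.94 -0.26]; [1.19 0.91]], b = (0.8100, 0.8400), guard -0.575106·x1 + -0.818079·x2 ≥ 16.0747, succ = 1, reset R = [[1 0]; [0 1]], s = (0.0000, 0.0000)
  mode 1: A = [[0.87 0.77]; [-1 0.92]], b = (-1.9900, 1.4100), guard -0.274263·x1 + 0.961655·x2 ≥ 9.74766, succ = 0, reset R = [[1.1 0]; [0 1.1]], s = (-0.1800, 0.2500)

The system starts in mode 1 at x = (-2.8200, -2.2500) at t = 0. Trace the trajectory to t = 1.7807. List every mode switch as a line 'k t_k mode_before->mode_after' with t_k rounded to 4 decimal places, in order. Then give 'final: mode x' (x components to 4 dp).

1 1.0667 1->0
final: 0 -22.5420 -2.3475

Mode 1: guard c·x = 9.7477 hit at Δt = 1.0667 (t = 1.0667), x⁻ = (-10.0959, 7.2570) → reset → x⁺ = (-11.2855, 8.2327), jump to mode 0
Mode 0: flow for 0.7140 to horizon, guard not reached → x = (-22.5420, -2.3475)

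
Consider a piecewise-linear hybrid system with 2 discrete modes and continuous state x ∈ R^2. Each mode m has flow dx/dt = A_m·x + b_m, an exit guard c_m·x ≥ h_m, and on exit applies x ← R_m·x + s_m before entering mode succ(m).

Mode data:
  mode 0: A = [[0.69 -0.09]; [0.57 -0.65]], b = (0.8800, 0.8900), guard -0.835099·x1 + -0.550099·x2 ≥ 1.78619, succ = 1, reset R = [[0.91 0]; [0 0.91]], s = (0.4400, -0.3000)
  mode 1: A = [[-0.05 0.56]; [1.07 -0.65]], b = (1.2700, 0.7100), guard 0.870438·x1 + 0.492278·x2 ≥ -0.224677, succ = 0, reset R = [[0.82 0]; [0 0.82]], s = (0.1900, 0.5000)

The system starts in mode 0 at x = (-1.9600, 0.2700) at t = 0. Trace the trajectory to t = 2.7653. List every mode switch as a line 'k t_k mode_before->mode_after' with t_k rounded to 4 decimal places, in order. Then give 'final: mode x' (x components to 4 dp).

Mode 0: guard c·x = 1.7862 hit at Δt = 0.4247 (t = 0.4247), x⁻ = (-2.2015, 0.0950) → reset → x⁺ = (-1.5633, -0.2136), jump to mode 1
Mode 1: guard c·x = -0.2247 hit at Δt = 1.2625 (t = 1.6872), x⁻ = (-0.1542, -0.1837) → reset → x⁺ = (0.0635, 0.3493), jump to mode 0
Mode 0: flow for 1.0781 to horizon, guard not reached → x = (1.4410, 1.1963)

1 0.4247 0->1
2 1.6872 1->0
final: 0 1.4410 1.1963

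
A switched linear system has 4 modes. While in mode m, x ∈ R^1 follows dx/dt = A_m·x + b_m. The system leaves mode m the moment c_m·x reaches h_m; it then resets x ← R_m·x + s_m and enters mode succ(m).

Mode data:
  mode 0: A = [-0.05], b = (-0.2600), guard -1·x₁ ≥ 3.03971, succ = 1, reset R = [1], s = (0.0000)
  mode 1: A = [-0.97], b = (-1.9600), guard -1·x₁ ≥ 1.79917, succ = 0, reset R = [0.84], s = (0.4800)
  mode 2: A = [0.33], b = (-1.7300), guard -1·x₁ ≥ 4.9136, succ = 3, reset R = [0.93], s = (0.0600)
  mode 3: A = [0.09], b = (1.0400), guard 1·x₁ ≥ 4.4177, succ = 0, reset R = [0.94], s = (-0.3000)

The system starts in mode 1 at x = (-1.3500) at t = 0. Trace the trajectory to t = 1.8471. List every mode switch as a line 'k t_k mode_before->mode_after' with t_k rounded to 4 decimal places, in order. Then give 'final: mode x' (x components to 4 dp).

Mode 1: guard c·x = 1.7992 hit at Δt = 1.1423 (t = 1.1423), x⁻ = (-1.7992) → reset → x⁺ = (-1.0313), jump to mode 0
Mode 0: flow for 0.7048 to horizon, guard not reached → x = (-1.1757)

1 1.1423 1->0
final: 0 -1.1757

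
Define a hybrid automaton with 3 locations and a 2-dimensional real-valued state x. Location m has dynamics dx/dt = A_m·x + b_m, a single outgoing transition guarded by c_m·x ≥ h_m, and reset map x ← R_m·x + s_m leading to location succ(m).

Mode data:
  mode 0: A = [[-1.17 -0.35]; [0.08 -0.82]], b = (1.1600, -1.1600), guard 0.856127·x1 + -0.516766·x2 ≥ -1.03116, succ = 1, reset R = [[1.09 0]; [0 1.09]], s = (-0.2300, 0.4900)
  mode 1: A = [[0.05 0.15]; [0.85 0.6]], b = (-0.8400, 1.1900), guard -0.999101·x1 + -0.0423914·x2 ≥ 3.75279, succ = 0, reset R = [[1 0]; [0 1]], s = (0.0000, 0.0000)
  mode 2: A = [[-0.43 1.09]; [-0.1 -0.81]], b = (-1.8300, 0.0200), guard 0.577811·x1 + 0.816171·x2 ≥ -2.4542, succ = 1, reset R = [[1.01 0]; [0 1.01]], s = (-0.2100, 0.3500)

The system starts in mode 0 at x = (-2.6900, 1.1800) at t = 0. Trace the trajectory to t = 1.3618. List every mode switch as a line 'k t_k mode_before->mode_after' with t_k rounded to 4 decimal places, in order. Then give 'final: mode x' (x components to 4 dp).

1 0.5273 0->1
final: 1 -2.0739 0.8974

Mode 0: guard c·x = -1.0312 hit at Δt = 0.5273 (t = 0.5273), x⁻ = (-1.0783, 0.2089) → reset → x⁺ = (-1.4054, 0.7177), jump to mode 1
Mode 1: flow for 0.8345 to horizon, guard not reached → x = (-2.0739, 0.8974)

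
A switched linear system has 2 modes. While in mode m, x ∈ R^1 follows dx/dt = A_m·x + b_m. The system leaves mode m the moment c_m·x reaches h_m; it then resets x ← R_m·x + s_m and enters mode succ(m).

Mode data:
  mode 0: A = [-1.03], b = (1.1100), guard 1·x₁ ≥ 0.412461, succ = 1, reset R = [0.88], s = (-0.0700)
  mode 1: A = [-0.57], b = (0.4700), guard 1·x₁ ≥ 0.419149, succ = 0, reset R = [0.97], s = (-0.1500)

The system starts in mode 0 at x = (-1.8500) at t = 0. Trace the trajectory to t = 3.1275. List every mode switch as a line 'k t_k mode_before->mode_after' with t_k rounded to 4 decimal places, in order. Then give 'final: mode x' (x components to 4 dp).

Mode 0: guard c·x = 0.4125 hit at Δt = 1.4387 (t = 1.4387), x⁻ = (0.4125) → reset → x⁺ = (0.2930), jump to mode 1
Mode 1: guard c·x = 0.4191 hit at Δt = 0.4754 (t = 1.9141), x⁻ = (0.4191) → reset → x⁺ = (0.2566), jump to mode 0
Mode 0: guard c·x = 0.4125 hit at Δt = 0.2044 (t = 2.1185), x⁻ = (0.4125) → reset → x⁺ = (0.2930), jump to mode 1
Mode 1: guard c·x = 0.4191 hit at Δt = 0.4754 (t = 2.5939), x⁻ = (0.4191) → reset → x⁺ = (0.2566), jump to mode 0
Mode 0: guard c·x = 0.4125 hit at Δt = 0.2044 (t = 2.7983), x⁻ = (0.4125) → reset → x⁺ = (0.2930), jump to mode 1
Mode 1: flow for 0.3292 to horizon, guard not reached → x = (0.3839)

1 1.4387 0->1
2 1.9141 1->0
3 2.1185 0->1
4 2.5939 1->0
5 2.7983 0->1
final: 1 0.3839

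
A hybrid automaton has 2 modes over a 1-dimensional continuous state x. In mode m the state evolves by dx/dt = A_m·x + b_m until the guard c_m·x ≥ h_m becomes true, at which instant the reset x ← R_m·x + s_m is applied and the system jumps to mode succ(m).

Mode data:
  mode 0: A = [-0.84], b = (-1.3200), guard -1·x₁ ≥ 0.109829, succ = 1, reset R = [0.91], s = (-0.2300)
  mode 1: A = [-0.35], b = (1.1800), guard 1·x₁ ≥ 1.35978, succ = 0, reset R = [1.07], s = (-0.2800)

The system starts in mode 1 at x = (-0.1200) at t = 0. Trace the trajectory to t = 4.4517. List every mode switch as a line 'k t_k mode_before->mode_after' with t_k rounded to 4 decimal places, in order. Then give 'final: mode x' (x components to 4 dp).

Mode 1: guard c·x = 1.3598 hit at Δt = 1.5753 (t = 1.5753), x⁻ = (1.3598) → reset → x⁺ = (1.1750), jump to mode 0
Mode 0: guard c·x = 0.1098 hit at Δt = 0.7509 (t = 2.3262), x⁻ = (-0.1098) → reset → x⁺ = (-0.3299), jump to mode 1
Mode 1: guard c·x = 1.3598 hit at Δt = 1.7421 (t = 4.0683), x⁻ = (1.3598) → reset → x⁺ = (1.1750), jump to mode 0
Mode 0: flow for 0.3834 to horizon, guard not reached → x = (0.4188)

1 1.5753 1->0
2 2.3262 0->1
3 4.0683 1->0
final: 0 0.4188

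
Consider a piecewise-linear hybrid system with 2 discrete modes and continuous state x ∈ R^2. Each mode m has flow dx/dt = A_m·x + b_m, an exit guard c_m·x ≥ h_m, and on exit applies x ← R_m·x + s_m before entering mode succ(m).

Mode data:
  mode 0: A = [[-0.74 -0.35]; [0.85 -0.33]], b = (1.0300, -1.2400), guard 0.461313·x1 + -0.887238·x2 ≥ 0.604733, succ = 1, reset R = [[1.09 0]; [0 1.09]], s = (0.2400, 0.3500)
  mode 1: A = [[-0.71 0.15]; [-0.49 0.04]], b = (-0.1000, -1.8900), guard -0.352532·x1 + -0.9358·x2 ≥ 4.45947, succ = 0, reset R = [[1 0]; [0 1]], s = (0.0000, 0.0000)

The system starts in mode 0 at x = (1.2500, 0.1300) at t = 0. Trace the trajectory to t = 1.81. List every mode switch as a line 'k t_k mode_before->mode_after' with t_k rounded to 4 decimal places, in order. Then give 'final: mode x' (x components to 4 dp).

1 0.7716 0->1
final: 1 0.5958 -2.2156

Mode 0: guard c·x = 0.6047 hit at Δt = 0.7716 (t = 0.7716), x⁻ = (1.3013, -0.0050) → reset → x⁺ = (1.6585, 0.3446), jump to mode 1
Mode 1: flow for 1.0384 to horizon, guard not reached → x = (0.5958, -2.2156)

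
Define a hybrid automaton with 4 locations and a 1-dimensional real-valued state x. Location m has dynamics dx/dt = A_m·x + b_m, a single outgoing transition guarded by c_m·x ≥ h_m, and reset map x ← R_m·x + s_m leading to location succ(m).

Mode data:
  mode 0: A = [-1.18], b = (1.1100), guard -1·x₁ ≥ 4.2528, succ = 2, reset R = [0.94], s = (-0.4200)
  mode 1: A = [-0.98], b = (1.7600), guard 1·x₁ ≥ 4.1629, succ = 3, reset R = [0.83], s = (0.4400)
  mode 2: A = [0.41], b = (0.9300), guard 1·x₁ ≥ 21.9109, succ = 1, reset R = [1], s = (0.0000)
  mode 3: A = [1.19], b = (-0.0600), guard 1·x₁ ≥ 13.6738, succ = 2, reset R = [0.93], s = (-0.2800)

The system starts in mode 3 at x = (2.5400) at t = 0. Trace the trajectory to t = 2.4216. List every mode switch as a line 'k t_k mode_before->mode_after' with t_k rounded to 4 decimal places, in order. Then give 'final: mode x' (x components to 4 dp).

1 1.4283 3->2
final: 2 19.8286

Mode 3: guard c·x = 13.6738 hit at Δt = 1.4283 (t = 1.4283), x⁻ = (13.6738) → reset → x⁺ = (12.4366), jump to mode 2
Mode 2: flow for 0.9933 to horizon, guard not reached → x = (19.8286)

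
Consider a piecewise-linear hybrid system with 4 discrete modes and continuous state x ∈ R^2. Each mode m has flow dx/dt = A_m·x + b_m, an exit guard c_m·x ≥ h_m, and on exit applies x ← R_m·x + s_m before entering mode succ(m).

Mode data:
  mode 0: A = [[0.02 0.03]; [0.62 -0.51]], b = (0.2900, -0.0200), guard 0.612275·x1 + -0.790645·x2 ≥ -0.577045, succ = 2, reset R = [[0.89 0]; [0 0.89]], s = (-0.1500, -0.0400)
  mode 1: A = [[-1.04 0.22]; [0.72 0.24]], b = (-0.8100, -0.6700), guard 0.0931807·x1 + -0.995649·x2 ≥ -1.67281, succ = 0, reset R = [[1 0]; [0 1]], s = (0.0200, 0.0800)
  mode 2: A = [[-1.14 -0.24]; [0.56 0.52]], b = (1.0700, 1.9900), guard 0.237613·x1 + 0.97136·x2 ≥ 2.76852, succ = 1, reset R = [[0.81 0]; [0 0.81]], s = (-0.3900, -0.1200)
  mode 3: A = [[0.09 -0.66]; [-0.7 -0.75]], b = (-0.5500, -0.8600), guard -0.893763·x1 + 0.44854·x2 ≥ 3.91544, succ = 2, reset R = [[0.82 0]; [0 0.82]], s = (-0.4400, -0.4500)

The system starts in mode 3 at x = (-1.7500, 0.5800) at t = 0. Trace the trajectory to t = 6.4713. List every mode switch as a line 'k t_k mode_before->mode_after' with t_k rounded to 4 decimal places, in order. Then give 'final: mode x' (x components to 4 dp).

1 1.5349 3->2
2 2.8044 2->1
3 3.8392 1->0
4 5.1964 0->2
5 5.9625 2->1
final: 1 -0.2501 1.9685

Mode 3: guard c·x = 3.9154 hit at Δt = 1.5349 (t = 1.5349), x⁻ = (-3.7641, 1.2290) → reset → x⁺ = (-3.5265, 0.5578), jump to mode 2
Mode 2: guard c·x = 2.7685 hit at Δt = 1.2695 (t = 2.8044), x⁻ = (-0.3903, 2.9456) → reset → x⁺ = (-0.7062, 2.2660), jump to mode 1
Mode 1: guard c·x = -1.6728 hit at Δt = 1.0348 (t = 3.8392), x⁻ = (-0.4899, 1.6343) → reset → x⁺ = (-0.4699, 1.7143), jump to mode 0
Mode 0: guard c·x = -0.5770 hit at Δt = 1.3572 (t = 5.1964), x⁻ = (-0.0375, 0.7008) → reset → x⁺ = (-0.1834, 0.5837), jump to mode 2
Mode 2: guard c·x = 2.7685 hit at Δt = 0.7661 (t = 5.9625), x⁻ = (0.2547, 2.7878) → reset → x⁺ = (-0.1837, 2.1382), jump to mode 1
Mode 1: flow for 0.5088 to horizon, guard not reached → x = (-0.2501, 1.9685)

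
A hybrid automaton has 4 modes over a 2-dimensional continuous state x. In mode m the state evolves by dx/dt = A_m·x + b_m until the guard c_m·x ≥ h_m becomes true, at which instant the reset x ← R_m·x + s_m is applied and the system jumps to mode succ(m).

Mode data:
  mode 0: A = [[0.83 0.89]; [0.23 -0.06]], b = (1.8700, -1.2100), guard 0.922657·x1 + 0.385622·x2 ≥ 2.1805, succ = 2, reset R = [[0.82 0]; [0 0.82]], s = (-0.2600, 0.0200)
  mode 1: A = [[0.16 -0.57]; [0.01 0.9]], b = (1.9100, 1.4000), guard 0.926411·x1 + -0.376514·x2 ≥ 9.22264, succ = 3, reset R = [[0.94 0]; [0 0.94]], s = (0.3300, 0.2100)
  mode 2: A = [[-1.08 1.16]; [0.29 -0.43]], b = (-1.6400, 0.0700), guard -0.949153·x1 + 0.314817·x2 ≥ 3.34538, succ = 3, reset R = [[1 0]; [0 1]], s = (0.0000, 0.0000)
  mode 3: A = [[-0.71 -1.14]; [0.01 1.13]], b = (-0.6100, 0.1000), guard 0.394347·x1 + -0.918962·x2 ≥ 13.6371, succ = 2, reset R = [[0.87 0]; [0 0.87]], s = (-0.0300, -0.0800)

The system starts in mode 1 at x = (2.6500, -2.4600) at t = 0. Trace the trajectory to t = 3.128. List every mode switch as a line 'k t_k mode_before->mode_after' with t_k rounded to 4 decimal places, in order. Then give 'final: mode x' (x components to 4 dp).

Mode 1: guard c·x = 9.2226 hit at Δt = 1.2293 (t = 1.2293), x⁻ = (8.2552, -4.1830) → reset → x⁺ = (8.0899, -3.7220), jump to mode 3
Mode 3: guard c·x = 13.6371 hit at Δt = 0.9732 (t = 2.2025), x⁻ = (9.2765, -10.8589) → reset → x⁺ = (8.0406, -9.5273), jump to mode 2
Mode 2: flow for 0.9255 to horizon, guard not reached → x = (-2.8918, -6.1148)

1 1.2293 1->3
2 2.2025 3->2
final: 2 -2.8918 -6.1148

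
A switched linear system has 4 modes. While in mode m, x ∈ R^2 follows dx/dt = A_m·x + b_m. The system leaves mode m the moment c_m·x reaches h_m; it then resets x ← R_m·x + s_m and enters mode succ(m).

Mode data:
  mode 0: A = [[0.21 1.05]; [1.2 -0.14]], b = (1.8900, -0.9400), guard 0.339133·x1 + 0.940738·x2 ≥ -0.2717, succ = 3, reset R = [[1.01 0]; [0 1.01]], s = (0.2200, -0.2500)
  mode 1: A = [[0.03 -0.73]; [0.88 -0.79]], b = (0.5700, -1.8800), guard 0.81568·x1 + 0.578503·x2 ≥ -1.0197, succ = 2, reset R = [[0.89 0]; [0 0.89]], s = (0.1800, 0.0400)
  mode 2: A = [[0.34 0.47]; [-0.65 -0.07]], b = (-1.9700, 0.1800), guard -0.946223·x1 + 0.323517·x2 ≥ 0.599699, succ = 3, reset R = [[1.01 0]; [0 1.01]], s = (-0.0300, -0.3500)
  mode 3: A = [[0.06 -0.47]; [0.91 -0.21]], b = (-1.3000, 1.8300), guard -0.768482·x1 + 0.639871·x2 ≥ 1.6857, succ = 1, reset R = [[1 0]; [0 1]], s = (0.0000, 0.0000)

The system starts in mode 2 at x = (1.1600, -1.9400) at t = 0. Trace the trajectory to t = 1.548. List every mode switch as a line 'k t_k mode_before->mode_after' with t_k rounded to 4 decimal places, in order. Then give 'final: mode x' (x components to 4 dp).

1 0.8278 2->3
final: 3 -1.6733 -1.4280

Mode 2: guard c·x = 0.5997 hit at Δt = 0.8278 (t = 0.8278), x⁻ = (-1.2121, -1.6914) → reset → x⁺ = (-1.2542, -2.0583), jump to mode 3
Mode 3: flow for 0.7202 to horizon, guard not reached → x = (-1.6733, -1.4280)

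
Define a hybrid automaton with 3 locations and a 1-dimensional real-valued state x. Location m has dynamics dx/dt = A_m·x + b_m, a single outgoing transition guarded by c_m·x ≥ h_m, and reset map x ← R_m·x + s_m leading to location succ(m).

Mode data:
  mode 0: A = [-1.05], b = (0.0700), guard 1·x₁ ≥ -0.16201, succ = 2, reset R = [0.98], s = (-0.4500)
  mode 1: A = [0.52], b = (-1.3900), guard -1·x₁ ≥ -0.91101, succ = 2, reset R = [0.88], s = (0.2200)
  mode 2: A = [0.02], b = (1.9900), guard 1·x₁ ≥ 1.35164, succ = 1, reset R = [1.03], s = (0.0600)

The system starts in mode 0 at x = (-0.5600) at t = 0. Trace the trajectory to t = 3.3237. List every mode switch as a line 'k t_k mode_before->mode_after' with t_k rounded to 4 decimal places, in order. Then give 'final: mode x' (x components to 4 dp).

Mode 0: guard c·x = -0.1620 hit at Δt = 0.9601 (t = 0.9601), x⁻ = (-0.1620) → reset → x⁺ = (-0.6088), jump to mode 2
Mode 2: guard c·x = 1.3516 hit at Δt = 0.9815 (t = 1.9416), x⁻ = (1.3516) → reset → x⁺ = (1.4522), jump to mode 1
Mode 1: guard c·x = -0.9110 hit at Δt = 0.7056 (t = 2.6472), x⁻ = (0.9110) → reset → x⁺ = (1.0217), jump to mode 2
Mode 2: guard c·x = 1.3516 hit at Δt = 0.1639 (t = 2.8110), x⁻ = (1.3516) → reset → x⁺ = (1.4522), jump to mode 1
Mode 1: flow for 0.5127 to horizon, guard not reached → x = (1.0792)

1 0.9601 0->2
2 1.9416 2->1
3 2.6472 1->2
4 2.8110 2->1
final: 1 1.0792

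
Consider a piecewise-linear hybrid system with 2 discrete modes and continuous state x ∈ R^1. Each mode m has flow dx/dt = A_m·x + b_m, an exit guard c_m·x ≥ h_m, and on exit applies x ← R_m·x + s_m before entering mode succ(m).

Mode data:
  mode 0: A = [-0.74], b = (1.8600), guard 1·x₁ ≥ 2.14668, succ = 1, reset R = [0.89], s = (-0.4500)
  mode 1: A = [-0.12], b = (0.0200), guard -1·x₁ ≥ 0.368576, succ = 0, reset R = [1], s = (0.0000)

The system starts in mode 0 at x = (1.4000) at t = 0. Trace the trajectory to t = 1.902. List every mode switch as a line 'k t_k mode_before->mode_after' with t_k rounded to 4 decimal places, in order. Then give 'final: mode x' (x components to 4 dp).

1 1.5005 0->1
final: 1 1.3997

Mode 0: guard c·x = 2.1467 hit at Δt = 1.5005 (t = 1.5005), x⁻ = (2.1467) → reset → x⁺ = (1.4605), jump to mode 1
Mode 1: flow for 0.4015 to horizon, guard not reached → x = (1.3997)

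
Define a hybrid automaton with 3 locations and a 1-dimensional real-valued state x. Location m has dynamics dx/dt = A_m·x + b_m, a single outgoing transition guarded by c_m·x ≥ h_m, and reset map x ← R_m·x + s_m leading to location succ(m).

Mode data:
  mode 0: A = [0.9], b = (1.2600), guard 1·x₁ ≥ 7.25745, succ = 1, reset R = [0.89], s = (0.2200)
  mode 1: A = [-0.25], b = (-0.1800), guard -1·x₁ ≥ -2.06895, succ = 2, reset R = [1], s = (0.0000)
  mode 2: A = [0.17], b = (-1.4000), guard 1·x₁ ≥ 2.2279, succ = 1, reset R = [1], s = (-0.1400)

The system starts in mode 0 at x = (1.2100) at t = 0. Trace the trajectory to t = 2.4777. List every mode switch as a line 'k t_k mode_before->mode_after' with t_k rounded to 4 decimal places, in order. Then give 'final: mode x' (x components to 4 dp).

1 1.3323 0->1
final: 1 4.8367

Mode 0: guard c·x = 7.2575 hit at Δt = 1.3323 (t = 1.3323), x⁻ = (7.2575) → reset → x⁺ = (6.6791), jump to mode 1
Mode 1: flow for 1.1454 to horizon, guard not reached → x = (4.8367)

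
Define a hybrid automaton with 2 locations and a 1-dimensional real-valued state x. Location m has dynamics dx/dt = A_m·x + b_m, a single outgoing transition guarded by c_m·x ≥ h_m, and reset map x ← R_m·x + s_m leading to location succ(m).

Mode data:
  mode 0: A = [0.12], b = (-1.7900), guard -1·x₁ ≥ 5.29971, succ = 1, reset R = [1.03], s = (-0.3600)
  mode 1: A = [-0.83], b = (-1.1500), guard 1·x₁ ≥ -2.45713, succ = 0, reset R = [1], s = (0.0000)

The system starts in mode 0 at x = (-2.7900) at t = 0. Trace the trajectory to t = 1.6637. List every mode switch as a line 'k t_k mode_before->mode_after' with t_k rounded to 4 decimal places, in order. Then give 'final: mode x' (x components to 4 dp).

Mode 0: guard c·x = 5.2997 hit at Δt = 1.1046 (t = 1.1046), x⁻ = (-5.2997) → reset → x⁺ = (-5.8187), jump to mode 1
Mode 1: flow for 0.5591 to horizon, guard not reached → x = (-4.1728)

1 1.1046 0->1
final: 1 -4.1728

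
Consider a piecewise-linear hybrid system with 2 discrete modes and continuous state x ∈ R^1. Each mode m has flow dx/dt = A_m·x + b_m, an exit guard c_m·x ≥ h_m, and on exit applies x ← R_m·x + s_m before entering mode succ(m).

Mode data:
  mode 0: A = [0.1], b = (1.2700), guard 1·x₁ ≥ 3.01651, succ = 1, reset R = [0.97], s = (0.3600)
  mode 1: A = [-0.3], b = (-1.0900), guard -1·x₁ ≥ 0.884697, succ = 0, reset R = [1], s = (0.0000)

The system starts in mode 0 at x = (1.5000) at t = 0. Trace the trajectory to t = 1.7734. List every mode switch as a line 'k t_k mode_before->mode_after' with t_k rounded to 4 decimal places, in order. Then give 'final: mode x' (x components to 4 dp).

1 1.0147 0->1
final: 1 1.8775

Mode 0: guard c·x = 3.0165 hit at Δt = 1.0147 (t = 1.0147), x⁻ = (3.0165) → reset → x⁺ = (3.2860), jump to mode 1
Mode 1: flow for 0.7587 to horizon, guard not reached → x = (1.8775)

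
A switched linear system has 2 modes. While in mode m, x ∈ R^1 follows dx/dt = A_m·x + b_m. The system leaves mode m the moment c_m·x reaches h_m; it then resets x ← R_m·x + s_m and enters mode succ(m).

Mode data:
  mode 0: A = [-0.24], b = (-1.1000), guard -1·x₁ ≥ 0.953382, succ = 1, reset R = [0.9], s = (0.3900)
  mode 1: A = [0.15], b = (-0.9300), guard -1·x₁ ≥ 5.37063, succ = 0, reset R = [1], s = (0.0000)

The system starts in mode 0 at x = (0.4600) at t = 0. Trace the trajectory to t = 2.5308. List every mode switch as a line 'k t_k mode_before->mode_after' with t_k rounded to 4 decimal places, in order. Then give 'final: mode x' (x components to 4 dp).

1 1.3702 0->1
final: 1 -1.7361

Mode 0: guard c·x = 0.9534 hit at Δt = 1.3702 (t = 1.3702), x⁻ = (-0.9534) → reset → x⁺ = (-0.4680), jump to mode 1
Mode 1: flow for 1.1606 to horizon, guard not reached → x = (-1.7361)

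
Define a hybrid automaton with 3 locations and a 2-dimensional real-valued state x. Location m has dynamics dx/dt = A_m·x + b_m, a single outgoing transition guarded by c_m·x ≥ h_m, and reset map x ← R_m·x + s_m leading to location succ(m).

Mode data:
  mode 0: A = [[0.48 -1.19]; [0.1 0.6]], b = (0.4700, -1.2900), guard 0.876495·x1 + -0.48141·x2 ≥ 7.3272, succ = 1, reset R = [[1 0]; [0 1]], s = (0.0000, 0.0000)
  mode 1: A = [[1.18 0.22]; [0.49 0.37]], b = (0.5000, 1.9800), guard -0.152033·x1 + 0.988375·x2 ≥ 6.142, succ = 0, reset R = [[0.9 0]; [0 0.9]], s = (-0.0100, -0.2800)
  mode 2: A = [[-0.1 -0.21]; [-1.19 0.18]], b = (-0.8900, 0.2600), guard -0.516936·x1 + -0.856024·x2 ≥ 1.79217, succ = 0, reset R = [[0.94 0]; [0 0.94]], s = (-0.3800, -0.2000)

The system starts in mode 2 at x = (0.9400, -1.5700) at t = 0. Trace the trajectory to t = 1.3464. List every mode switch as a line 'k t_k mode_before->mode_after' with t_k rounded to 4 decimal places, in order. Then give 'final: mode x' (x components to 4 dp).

1 0.8767 2->0
final: 0 2.2669 -3.8715

Mode 2: guard c·x = 1.7922 hit at Δt = 0.8767 (t = 0.8767), x⁻ = (0.4682, -2.3764) → reset → x⁺ = (0.0602, -2.4338), jump to mode 0
Mode 0: flow for 0.4697 to horizon, guard not reached → x = (2.2669, -3.8715)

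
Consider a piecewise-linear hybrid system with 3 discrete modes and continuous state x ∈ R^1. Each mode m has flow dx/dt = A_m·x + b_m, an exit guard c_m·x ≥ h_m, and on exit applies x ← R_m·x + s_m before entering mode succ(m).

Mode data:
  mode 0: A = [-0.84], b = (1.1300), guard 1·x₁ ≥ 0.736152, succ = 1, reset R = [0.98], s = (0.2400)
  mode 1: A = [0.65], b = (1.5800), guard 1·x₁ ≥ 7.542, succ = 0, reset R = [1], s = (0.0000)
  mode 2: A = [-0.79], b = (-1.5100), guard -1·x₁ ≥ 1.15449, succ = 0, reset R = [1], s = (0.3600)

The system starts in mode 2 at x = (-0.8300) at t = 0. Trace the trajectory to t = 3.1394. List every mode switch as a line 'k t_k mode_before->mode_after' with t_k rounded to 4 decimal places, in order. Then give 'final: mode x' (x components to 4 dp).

1 0.4516 2->0
2 1.9474 0->1
final: 1 4.9308

Mode 2: guard c·x = 1.1545 hit at Δt = 0.4516 (t = 0.4516), x⁻ = (-1.1545) → reset → x⁺ = (-0.7945), jump to mode 0
Mode 0: guard c·x = 0.7362 hit at Δt = 1.4958 (t = 1.9474), x⁻ = (0.7362) → reset → x⁺ = (0.9614), jump to mode 1
Mode 1: flow for 1.1920 to horizon, guard not reached → x = (4.9308)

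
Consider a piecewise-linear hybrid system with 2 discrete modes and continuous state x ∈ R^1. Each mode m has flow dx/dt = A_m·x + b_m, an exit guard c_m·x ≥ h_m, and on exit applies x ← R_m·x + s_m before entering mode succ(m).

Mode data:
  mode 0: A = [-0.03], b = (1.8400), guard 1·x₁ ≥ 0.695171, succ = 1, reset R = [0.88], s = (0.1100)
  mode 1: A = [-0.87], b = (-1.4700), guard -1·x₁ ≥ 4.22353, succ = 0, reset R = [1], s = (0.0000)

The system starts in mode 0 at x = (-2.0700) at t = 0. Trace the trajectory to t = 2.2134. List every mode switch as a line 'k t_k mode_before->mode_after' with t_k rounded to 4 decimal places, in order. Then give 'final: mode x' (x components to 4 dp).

Mode 0: guard c·x = 0.6952 hit at Δt = 1.4864 (t = 1.4864), x⁻ = (0.6952) → reset → x⁺ = (0.7218), jump to mode 1
Mode 1: flow for 0.7270 to horizon, guard not reached → x = (-0.4086)

1 1.4864 0->1
final: 1 -0.4086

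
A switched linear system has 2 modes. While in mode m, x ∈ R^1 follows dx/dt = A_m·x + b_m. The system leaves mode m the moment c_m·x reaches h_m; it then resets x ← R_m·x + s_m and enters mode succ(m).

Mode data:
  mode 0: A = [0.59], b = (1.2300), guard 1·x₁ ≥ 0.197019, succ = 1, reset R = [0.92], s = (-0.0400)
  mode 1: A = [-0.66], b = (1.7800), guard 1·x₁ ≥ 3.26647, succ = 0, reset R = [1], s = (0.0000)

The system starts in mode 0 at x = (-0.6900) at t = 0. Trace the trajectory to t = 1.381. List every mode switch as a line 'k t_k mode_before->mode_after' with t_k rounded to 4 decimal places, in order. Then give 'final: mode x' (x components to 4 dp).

Mode 0: guard c·x = 0.1970 hit at Δt = 0.8343 (t = 0.8343), x⁻ = (0.1970) → reset → x⁺ = (0.1413), jump to mode 1
Mode 1: flow for 0.5467 to horizon, guard not reached → x = (0.9154)

1 0.8343 0->1
final: 1 0.9154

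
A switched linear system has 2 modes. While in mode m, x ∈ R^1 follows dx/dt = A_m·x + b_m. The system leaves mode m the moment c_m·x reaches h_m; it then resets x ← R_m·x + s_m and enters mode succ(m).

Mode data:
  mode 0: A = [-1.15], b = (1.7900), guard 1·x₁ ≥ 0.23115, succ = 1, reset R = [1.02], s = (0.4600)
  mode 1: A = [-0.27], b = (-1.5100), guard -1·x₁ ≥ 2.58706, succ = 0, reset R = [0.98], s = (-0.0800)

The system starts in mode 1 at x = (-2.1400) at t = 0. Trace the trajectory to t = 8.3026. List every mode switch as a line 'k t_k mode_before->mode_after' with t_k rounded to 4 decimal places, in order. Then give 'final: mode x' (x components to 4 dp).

1 0.5136 1->0
2 1.5107 0->1
3 4.2449 1->0
4 5.2420 0->1
5 7.9763 1->0
final: 0 -1.3100

Mode 1: guard c·x = 2.5871 hit at Δt = 0.5136 (t = 0.5136), x⁻ = (-2.5871) → reset → x⁺ = (-2.6153), jump to mode 0
Mode 0: guard c·x = 0.2311 hit at Δt = 0.9971 (t = 1.5107), x⁻ = (0.2312) → reset → x⁺ = (0.6958), jump to mode 1
Mode 1: guard c·x = 2.5871 hit at Δt = 2.7342 (t = 4.2449), x⁻ = (-2.5871) → reset → x⁺ = (-2.6153), jump to mode 0
Mode 0: guard c·x = 0.2311 hit at Δt = 0.9971 (t = 5.2420), x⁻ = (0.2312) → reset → x⁺ = (0.6958), jump to mode 1
Mode 1: guard c·x = 2.5871 hit at Δt = 2.7342 (t = 7.9763), x⁻ = (-2.5871) → reset → x⁺ = (-2.6153), jump to mode 0
Mode 0: flow for 0.3263 to horizon, guard not reached → x = (-1.3100)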